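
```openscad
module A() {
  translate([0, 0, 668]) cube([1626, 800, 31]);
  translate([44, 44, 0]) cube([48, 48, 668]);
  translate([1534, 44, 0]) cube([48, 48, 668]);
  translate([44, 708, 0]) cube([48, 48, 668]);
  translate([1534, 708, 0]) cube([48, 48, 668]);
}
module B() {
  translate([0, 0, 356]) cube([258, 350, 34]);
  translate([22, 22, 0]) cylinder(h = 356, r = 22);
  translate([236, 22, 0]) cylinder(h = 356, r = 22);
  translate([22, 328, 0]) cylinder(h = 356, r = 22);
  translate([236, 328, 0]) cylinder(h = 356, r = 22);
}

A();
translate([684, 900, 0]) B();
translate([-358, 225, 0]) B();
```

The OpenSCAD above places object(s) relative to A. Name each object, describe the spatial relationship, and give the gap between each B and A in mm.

Each stool's nearest face is 100 mm from the table's bounding box.

A is a table. B is a stool. Two stools sit around the table at the +y, −x sides. The gap between each stool and the table is 100 mm.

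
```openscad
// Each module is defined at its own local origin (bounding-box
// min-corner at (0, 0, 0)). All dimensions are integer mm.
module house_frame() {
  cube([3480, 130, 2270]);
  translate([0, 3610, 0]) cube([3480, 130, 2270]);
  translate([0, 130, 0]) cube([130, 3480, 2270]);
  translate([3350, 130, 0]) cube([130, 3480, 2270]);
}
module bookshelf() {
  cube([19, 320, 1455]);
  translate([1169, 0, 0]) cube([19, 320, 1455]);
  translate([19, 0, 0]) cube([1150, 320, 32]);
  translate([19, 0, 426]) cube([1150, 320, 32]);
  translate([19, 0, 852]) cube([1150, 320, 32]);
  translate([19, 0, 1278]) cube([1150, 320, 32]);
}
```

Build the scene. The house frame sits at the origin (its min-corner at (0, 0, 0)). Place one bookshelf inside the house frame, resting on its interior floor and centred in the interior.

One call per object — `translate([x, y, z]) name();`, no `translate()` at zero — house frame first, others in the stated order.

house_frame();
translate([1146, 1710, 0]) bookshelf();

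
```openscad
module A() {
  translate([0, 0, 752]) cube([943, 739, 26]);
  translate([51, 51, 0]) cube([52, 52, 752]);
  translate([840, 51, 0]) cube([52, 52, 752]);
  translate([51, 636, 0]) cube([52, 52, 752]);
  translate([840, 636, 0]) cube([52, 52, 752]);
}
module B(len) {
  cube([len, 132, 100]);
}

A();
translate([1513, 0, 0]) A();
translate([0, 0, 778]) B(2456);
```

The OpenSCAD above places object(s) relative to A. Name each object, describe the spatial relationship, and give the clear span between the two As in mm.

A is a table. B is a beam. A beam spans the tops of two tables. The clear span between the two tables is 570 mm.

Second table starts at x = 1513; first ends at x = 943; clear span = 1513 − 943 = 570 mm.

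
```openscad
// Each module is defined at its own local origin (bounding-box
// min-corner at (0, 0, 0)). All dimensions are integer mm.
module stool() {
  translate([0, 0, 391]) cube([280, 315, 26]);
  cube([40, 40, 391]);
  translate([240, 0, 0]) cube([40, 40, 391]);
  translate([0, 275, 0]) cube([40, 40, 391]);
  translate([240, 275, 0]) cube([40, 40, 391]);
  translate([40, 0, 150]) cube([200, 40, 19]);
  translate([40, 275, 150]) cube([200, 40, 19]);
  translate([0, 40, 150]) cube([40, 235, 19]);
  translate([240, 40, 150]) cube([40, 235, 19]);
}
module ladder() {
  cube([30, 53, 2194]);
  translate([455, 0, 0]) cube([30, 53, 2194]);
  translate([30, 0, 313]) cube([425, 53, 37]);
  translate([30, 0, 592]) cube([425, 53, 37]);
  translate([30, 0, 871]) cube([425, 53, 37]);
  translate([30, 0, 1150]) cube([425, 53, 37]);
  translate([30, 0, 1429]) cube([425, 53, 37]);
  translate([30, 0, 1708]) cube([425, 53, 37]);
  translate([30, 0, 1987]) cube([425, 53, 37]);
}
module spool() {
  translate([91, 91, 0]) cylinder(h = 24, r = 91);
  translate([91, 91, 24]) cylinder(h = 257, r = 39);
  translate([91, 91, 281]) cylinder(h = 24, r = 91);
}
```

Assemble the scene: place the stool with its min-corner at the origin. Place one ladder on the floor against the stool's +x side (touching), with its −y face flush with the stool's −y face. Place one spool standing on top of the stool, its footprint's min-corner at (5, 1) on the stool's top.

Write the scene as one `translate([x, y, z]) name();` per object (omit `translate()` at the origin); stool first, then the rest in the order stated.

stool();
translate([280, 0, 0]) ladder();
translate([5, 1, 417]) spool();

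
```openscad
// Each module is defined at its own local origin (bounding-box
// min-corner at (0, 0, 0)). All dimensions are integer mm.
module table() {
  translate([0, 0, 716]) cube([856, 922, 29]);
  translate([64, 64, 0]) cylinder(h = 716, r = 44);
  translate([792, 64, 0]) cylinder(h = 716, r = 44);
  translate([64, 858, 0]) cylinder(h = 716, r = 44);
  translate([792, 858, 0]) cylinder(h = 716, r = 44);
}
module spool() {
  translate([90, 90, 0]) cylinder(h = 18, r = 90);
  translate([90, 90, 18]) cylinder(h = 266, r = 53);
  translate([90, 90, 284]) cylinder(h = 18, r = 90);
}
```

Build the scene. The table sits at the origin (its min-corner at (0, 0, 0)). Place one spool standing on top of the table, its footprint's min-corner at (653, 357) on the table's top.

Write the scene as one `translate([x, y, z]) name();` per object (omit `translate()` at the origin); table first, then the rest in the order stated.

table();
translate([653, 357, 745]) spool();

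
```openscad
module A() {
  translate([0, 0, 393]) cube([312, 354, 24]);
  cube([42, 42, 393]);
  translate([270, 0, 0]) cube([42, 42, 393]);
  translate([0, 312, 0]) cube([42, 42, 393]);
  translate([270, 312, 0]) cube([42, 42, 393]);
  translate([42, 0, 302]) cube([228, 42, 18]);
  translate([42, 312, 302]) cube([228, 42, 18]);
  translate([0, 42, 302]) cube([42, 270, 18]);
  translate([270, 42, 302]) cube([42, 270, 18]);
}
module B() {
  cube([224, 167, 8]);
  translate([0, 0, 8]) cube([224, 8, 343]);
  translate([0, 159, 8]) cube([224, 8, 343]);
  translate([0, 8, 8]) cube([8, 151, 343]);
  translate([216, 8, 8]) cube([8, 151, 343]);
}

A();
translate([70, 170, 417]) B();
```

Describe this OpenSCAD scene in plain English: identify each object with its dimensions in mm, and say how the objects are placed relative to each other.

A is a simple wooden stool: a rectangular seat 312 mm (x) by 354 mm (y), 24 mm thick, top face at z = 417 mm, on four square legs, each 42×42 mm in cross-section. The legs rest on z = 0, each flush with a corner of the seat. Four stretchers, 42 mm wide and 18 mm tall, connect adjacent legs with their undersides at z = 302 mm, each running between the inner faces of the legs it joins and aligned with the legs' outer faces on the other axis.

B is an open storage box with external size 224×167×351 mm and wall thickness 8 mm (the base is also 8 mm thick). The base covers the whole footprint; the four walls stand on the base, with the y-facing walls full-width and the x-facing walls fitting between their inner faces.

The open box is on top of the stool.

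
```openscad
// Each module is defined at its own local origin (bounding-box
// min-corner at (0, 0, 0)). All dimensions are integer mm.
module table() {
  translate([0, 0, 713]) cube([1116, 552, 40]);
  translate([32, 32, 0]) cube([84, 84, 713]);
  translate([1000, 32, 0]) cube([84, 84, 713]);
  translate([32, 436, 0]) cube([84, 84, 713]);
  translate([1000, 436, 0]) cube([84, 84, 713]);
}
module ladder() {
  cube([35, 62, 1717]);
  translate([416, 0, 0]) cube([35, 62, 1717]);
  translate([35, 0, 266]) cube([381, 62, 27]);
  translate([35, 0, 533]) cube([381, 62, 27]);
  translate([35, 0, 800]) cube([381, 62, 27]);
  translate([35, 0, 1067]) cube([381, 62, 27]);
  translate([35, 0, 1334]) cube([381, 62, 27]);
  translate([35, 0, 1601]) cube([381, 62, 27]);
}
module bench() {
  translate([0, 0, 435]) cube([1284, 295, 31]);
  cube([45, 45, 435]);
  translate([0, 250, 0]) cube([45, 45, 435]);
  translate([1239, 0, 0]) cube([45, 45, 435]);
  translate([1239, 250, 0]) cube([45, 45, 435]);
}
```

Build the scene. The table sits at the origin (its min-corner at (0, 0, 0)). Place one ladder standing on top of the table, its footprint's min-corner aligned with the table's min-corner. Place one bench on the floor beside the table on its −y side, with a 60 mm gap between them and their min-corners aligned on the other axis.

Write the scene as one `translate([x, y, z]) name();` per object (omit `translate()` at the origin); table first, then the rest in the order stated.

table();
translate([0, 0, 753]) ladder();
translate([0, -355, 0]) bench();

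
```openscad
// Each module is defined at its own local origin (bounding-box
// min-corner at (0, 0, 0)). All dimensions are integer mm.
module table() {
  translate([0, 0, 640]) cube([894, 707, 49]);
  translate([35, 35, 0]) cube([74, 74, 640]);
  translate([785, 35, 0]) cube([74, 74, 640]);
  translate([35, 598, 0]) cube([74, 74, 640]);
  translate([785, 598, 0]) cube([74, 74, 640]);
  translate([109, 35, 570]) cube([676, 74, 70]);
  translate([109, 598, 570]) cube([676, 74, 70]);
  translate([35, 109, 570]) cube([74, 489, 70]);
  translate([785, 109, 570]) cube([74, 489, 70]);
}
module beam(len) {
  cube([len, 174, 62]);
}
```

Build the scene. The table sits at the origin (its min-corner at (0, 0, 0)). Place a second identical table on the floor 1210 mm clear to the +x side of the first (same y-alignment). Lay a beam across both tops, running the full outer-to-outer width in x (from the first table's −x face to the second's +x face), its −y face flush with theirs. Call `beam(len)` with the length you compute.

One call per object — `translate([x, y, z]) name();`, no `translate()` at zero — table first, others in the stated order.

table();
translate([2104, 0, 0]) table();
translate([0, 0, 689]) beam(2998);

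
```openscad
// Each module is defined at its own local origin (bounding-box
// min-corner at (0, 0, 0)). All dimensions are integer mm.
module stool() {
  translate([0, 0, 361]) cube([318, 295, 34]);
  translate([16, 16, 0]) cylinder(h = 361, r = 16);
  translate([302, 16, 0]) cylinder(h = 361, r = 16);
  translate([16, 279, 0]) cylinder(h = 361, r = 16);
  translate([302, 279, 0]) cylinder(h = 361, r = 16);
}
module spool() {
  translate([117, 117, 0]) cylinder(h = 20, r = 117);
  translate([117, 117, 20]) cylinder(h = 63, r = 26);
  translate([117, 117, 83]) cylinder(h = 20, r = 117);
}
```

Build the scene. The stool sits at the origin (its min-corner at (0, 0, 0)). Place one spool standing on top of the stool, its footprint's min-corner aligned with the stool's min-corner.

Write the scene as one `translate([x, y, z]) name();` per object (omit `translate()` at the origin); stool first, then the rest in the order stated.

stool();
translate([0, 0, 395]) spool();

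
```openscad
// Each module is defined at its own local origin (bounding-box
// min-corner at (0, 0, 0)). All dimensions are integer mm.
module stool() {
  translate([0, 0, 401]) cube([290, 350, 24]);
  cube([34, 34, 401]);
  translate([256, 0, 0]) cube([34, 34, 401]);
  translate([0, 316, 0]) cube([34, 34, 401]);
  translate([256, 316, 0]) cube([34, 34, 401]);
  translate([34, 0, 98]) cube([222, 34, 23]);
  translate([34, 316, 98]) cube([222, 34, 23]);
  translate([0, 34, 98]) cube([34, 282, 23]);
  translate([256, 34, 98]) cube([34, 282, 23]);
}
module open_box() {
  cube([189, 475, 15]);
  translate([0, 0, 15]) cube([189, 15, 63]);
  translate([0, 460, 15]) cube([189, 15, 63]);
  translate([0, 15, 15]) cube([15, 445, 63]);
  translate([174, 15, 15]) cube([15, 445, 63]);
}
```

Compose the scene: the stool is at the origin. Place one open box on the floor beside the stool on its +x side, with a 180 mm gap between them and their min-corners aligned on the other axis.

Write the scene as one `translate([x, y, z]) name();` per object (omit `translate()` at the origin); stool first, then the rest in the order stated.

stool();
translate([470, 0, 0]) open_box();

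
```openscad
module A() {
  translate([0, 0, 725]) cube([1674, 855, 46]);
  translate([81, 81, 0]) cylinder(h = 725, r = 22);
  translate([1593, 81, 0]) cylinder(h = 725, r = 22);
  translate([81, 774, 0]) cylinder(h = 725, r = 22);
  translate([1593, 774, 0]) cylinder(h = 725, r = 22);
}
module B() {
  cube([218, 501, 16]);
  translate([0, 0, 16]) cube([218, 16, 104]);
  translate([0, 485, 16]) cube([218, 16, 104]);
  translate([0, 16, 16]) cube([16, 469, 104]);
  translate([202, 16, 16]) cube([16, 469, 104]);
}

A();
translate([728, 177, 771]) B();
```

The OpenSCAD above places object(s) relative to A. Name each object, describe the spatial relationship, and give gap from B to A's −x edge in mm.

The open box's min-x is at 728; the table's min-x is 0; gap = 728 mm.

A is a table. B is an open box. The open box is on top of the table, centred. The gap from the open box to the table's −x edge is 728 mm.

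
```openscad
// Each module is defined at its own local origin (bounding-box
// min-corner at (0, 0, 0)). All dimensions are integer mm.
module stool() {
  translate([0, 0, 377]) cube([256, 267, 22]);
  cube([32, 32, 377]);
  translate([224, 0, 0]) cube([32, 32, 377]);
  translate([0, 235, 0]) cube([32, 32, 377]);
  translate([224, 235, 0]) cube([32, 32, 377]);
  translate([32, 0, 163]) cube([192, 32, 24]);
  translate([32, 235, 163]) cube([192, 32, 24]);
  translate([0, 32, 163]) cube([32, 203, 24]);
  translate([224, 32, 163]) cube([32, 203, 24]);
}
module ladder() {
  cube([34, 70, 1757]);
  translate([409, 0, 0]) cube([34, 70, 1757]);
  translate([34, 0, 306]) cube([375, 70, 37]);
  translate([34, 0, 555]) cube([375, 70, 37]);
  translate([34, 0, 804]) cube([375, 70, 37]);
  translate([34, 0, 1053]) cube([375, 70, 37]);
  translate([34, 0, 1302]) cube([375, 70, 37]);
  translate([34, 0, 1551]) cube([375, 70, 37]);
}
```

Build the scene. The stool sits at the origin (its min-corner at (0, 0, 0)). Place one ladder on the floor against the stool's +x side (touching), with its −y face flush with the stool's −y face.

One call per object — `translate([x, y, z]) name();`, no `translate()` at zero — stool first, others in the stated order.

stool();
translate([256, 0, 0]) ladder();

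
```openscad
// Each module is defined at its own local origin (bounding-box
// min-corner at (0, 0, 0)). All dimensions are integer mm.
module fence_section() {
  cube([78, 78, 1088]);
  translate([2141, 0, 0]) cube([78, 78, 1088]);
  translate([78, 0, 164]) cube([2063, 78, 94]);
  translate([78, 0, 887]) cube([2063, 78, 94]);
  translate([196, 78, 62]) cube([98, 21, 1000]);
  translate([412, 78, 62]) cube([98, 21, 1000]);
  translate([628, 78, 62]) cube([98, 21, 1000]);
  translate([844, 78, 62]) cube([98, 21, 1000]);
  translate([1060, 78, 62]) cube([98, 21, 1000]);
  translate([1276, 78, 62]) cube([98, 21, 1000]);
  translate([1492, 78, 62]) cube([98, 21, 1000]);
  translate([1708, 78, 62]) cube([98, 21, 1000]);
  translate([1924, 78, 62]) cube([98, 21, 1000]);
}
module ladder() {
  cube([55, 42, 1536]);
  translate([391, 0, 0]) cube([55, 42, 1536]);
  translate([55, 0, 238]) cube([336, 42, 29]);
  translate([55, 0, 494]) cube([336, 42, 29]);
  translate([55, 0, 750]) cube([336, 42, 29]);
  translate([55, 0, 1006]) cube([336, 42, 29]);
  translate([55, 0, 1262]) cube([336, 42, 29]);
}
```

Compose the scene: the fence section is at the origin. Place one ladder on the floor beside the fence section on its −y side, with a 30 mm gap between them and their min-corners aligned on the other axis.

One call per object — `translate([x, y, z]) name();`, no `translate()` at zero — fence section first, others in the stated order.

fence_section();
translate([0, -72, 0]) ladder();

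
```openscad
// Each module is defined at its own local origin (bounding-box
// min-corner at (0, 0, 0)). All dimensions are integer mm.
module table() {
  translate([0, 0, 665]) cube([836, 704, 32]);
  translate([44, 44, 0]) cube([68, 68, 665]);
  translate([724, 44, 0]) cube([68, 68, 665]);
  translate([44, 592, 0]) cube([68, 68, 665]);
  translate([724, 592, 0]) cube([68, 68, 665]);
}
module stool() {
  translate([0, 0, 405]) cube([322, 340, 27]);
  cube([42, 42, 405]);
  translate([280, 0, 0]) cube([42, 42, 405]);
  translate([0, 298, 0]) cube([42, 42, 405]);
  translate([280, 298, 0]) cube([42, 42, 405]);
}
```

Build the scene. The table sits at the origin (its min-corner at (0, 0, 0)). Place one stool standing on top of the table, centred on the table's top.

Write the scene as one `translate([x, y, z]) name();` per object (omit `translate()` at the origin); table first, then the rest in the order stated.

table();
translate([257, 182, 697]) stool();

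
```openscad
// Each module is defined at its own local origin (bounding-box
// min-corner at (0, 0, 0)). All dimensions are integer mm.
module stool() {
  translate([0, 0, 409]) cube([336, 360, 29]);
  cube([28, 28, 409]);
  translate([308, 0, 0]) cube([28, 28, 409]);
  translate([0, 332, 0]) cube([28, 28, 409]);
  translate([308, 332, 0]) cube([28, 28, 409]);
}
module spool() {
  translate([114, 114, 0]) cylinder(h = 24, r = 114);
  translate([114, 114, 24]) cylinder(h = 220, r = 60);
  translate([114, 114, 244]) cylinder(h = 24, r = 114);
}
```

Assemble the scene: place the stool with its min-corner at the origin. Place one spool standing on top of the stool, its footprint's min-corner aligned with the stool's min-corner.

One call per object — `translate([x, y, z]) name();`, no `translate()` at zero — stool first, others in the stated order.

stool();
translate([0, 0, 438]) spool();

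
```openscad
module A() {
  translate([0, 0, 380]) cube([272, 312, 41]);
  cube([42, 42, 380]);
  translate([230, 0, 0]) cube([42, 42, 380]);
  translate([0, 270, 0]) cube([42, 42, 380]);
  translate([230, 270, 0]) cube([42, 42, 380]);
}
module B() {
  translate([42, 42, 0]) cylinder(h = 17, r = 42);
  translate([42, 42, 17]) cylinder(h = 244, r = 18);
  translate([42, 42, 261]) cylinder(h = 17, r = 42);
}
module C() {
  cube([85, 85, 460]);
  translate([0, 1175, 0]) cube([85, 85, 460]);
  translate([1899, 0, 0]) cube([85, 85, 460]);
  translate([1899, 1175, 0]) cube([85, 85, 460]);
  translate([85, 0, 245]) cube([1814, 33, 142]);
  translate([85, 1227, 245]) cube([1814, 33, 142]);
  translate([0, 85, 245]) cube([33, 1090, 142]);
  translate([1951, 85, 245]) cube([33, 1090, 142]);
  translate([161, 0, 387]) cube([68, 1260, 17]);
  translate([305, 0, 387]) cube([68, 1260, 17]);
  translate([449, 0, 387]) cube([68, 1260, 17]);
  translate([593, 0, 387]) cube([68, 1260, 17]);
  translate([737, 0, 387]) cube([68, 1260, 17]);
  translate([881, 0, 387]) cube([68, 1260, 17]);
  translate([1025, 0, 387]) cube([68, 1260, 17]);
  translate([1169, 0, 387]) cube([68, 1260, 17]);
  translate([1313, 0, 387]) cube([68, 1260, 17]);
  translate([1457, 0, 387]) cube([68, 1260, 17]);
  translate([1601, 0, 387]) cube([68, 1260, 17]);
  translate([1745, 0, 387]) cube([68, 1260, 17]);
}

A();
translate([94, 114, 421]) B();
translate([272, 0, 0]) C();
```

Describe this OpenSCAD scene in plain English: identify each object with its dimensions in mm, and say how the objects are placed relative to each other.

A is a four-legged stool. The seat is a 272×312×41 mm slab whose top surface is at z = 421 mm; four square legs, each 42×42 mm in cross-section, run from the floor (z = 0) to the underside of the seat, each flush with a corner of the seat.

B is a spool: two coaxial disc flanges of radius 42 mm and thickness 17 mm, joined by a core cylinder of radius 18 mm and height 244 mm. The lower flange rests on z = 0 and the three cylinders share a vertical axis.

C is a bed frame 1984 mm long (x) by 1260 mm wide (y). Four 85×85 mm corner posts, 460 mm tall, at the corners of the footprint. Four rails of 33 mm thickness and 142 mm height run between adjacent posts with their undersides at z = 245 mm, their outer faces flush with the outside of the frame (the two x-running rails run between the posts' inner faces; the two y-running rails run between the posts' inner faces). 12 slats, each 68 mm wide (x) and 17 mm thick, lie across the top of the two x-running rails, running the full 1260 mm width of the frame in y; the slats are evenly spaced along x between the inner faces of the end posts with equal gaps (rounded down to the nearest mm) at the −x end and between each pair — any rounding remainder accumulates at the +x end.

The spool is on top of the stool, centred. The bed frame is against the stool's +x side, with their −y faces flush.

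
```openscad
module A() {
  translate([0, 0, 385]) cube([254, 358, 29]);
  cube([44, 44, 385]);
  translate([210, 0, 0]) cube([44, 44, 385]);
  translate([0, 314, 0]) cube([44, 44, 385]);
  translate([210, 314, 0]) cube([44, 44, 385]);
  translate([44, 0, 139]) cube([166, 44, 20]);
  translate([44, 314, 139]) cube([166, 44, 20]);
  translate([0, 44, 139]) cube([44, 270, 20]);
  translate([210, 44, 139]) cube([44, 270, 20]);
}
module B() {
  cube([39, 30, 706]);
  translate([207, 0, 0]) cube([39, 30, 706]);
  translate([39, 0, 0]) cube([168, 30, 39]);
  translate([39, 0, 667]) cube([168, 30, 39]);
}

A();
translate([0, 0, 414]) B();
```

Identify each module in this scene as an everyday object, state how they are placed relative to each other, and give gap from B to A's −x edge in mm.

The picture frame's min-x is at 0; the stool's min-x is 0; gap = 0 mm.

A is a stool. B is a picture frame. The picture frame is on top of the stool. The gap from the picture frame to the stool's −x edge is 0 mm.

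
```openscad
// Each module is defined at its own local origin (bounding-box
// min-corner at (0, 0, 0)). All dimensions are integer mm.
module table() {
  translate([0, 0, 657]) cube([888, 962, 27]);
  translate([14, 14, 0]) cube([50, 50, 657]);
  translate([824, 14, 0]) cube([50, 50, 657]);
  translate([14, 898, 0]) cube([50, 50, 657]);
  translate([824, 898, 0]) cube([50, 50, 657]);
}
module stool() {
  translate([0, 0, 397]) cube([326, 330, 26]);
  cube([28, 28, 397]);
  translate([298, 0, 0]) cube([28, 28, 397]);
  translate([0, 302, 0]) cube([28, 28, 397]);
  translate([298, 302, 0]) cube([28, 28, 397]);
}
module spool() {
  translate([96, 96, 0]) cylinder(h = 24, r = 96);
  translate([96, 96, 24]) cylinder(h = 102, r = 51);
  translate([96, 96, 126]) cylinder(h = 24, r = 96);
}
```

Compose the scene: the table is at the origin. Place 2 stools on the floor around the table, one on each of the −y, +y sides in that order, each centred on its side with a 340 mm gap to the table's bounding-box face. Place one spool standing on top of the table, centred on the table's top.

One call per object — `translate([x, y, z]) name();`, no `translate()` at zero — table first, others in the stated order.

table();
translate([281, -670, 0]) stool();
translate([281, 1302, 0]) stool();
translate([348, 385, 684]) spool();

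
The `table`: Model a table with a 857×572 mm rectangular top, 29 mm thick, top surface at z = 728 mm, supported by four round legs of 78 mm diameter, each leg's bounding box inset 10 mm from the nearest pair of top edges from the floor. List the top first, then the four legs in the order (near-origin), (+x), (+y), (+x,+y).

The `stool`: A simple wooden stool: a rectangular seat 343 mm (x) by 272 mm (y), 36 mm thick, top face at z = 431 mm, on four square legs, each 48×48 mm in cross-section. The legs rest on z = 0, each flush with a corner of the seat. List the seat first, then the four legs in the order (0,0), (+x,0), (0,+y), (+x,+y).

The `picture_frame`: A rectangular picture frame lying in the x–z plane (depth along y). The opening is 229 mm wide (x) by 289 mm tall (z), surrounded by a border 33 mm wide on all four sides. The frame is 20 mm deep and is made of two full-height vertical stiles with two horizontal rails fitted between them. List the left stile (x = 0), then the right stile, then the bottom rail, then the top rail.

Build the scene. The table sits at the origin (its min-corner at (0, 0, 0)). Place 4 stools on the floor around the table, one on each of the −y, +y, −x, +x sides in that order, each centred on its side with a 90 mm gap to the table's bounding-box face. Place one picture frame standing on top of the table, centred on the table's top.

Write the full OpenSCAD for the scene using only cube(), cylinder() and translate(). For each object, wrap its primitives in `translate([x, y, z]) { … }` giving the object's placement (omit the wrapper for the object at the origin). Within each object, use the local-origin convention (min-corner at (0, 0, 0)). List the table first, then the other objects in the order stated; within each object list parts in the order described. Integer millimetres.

translate([0, 0, 699]) cube([857, 572, 29]);
translate([49, 49, 0]) cylinder(h = 699, r = 39);
translate([808, 49, 0]) cylinder(h = 699, r = 39);
translate([49, 523, 0]) cylinder(h = 699, r = 39);
translate([808, 523, 0]) cylinder(h = 699, r = 39);
translate([257, -362, 0]) {
  translate([0, 0, 395]) cube([343, 272, 36]);
  cube([48, 48, 395]);
  translate([295, 0, 0]) cube([48, 48, 395]);
  translate([0, 224, 0]) cube([48, 48, 395]);
  translate([295, 224, 0]) cube([48, 48, 395]);
}
translate([257, 662, 0]) {
  translate([0, 0, 395]) cube([343, 272, 36]);
  cube([48, 48, 395]);
  translate([295, 0, 0]) cube([48, 48, 395]);
  translate([0, 224, 0]) cube([48, 48, 395]);
  translate([295, 224, 0]) cube([48, 48, 395]);
}
translate([-433, 150, 0]) {
  translate([0, 0, 395]) cube([343, 272, 36]);
  cube([48, 48, 395]);
  translate([295, 0, 0]) cube([48, 48, 395]);
  translate([0, 224, 0]) cube([48, 48, 395]);
  translate([295, 224, 0]) cube([48, 48, 395]);
}
translate([947, 150, 0]) {
  translate([0, 0, 395]) cube([343, 272, 36]);
  cube([48, 48, 395]);
  translate([295, 0, 0]) cube([48, 48, 395]);
  translate([0, 224, 0]) cube([48, 48, 395]);
  translate([295, 224, 0]) cube([48, 48, 395]);
}
translate([281, 276, 728]) {
  cube([33, 20, 355]);
  translate([262, 0, 0]) cube([33, 20, 355]);
  translate([33, 0, 0]) cube([229, 20, 33]);
  translate([33, 0, 322]) cube([229, 20, 33]);
}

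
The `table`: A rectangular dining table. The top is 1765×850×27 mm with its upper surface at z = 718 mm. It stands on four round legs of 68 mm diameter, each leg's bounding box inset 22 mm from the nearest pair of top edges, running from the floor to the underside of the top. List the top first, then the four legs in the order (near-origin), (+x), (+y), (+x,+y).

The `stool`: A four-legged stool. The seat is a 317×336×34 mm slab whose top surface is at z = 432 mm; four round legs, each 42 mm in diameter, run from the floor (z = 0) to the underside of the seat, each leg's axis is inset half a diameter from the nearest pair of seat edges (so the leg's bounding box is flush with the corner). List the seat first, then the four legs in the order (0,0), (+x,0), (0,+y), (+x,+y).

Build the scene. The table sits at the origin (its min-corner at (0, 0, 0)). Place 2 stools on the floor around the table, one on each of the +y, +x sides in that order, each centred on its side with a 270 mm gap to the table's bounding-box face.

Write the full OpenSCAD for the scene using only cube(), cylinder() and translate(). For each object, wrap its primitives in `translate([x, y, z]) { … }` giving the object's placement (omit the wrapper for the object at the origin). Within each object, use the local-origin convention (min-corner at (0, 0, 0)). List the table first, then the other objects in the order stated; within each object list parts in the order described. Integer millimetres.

translate([0, 0, 691]) cube([1765, 850, 27]);
translate([56, 56, 0]) cylinder(h = 691, r = 34);
translate([1709, 56, 0]) cylinder(h = 691, r = 34);
translate([56, 794, 0]) cylinder(h = 691, r = 34);
translate([1709, 794, 0]) cylinder(h = 691, r = 34);
translate([724, 1120, 0]) {
  translate([0, 0, 398]) cube([317, 336, 34]);
  translate([21, 21, 0]) cylinder(h = 398, r = 21);
  translate([296, 21, 0]) cylinder(h = 398, r = 21);
  translate([21, 315, 0]) cylinder(h = 398, r = 21);
  translate([296, 315, 0]) cylinder(h = 398, r = 21);
}
translate([2035, 257, 0]) {
  translate([0, 0, 398]) cube([317, 336, 34]);
  translate([21, 21, 0]) cylinder(h = 398, r = 21);
  translate([296, 21, 0]) cylinder(h = 398, r = 21);
  translate([21, 315, 0]) cylinder(h = 398, r = 21);
  translate([296, 315, 0]) cylinder(h = 398, r = 21);
}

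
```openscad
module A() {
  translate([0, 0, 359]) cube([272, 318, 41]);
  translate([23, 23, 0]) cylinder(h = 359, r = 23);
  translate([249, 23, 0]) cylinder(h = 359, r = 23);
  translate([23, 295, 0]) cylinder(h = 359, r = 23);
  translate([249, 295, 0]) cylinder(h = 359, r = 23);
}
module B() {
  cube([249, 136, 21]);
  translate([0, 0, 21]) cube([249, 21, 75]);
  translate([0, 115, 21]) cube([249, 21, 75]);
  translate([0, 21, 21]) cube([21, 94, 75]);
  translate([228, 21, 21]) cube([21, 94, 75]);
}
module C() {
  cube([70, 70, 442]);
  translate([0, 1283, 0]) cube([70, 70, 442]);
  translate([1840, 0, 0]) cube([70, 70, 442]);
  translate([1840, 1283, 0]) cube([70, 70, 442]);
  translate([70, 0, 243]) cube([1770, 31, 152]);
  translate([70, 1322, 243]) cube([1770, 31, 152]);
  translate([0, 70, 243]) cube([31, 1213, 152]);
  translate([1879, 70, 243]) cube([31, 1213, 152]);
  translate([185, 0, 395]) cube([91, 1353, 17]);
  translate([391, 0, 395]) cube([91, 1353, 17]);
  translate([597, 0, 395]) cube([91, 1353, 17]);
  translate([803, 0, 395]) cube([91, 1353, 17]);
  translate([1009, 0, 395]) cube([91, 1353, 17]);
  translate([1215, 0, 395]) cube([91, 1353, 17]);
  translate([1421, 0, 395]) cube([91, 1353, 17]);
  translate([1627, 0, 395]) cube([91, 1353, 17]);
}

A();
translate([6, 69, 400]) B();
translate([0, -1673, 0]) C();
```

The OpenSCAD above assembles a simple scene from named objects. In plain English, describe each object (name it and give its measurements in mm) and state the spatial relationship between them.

A is a four-legged stool. The seat is a 272×318×41 mm slab whose top surface is at z = 400 mm; four round legs, each 46 mm in diameter, run from the floor (z = 0) to the underside of the seat, each leg's axis is inset half a diameter from the nearest pair of seat edges (so the leg's bounding box is flush with the corner).

B is an open-topped rectangular box: outside dimensions 249×136×96 mm, with a uniform wall and base thickness of 21 mm. The base is a full 249×136 slab on the floor; four walls sit on top of the base. The front and back walls (the −y and +y sides) span the full width; the two side walls fit between them.

C is a bed frame 1910 mm long (x) by 1353 mm wide (y). Four 70×70 mm corner posts, 442 mm tall, at the corners of the footprint. Four rails of 31 mm thickness and 152 mm height run between adjacent posts with their undersides at z = 243 mm, their outer faces flush with the outside of the frame (the two x-running rails run between the posts' inner faces; the two y-running rails run between the posts' inner faces). 8 slats, each 91 mm wide (x) and 17 mm thick, lie across the top of the two x-running rails, running the full 1353 mm width of the frame in y; the slats are evenly spaced along x between the inner faces of the end posts with equal gaps (rounded down to the nearest mm) at the −x end and between each pair — any rounding remainder accumulates at the +x end.

The open box is on top of the stool. The bed frame is on the floor beside the stool on its −y side.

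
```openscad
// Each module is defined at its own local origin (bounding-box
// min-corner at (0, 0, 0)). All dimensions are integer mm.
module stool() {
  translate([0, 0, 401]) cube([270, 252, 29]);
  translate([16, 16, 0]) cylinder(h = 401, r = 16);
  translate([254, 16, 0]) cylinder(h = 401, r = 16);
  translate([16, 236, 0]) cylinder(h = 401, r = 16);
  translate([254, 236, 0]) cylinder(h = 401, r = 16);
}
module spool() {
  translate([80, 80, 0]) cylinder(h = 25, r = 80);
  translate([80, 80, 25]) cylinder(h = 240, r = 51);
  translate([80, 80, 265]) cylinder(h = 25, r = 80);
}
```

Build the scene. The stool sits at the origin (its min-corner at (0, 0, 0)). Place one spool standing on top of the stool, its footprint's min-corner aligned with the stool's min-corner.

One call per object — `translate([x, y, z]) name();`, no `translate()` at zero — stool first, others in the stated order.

stool();
translate([0, 0, 430]) spool();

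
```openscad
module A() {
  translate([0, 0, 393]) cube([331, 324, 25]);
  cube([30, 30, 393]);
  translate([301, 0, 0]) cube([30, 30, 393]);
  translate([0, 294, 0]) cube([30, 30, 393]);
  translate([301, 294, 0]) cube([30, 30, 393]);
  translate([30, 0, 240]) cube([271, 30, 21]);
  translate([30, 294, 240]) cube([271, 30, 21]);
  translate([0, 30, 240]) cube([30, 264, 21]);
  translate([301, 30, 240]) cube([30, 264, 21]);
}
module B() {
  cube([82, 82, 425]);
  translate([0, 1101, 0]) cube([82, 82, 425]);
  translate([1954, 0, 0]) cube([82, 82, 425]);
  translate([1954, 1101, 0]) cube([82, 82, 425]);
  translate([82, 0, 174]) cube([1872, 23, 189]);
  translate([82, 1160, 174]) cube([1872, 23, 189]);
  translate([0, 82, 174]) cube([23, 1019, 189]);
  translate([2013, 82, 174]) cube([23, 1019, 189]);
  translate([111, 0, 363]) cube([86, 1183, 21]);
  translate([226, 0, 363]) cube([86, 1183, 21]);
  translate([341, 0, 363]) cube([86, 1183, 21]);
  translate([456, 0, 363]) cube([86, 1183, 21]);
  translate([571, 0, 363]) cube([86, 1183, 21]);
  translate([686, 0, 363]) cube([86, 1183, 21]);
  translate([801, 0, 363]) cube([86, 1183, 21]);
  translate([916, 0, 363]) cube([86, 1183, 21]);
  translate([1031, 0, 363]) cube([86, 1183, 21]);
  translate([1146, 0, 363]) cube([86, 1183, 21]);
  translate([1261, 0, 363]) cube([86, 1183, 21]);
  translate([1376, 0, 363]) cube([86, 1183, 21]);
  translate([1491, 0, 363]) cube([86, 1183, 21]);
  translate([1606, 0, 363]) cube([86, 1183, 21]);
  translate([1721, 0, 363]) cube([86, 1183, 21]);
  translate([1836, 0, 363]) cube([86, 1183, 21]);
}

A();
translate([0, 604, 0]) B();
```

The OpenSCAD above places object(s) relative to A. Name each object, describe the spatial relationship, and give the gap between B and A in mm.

A is a stool. B is a bed frame. The bed frame is on the floor beside the stool on its +y side. The gap between the bed frame and the stool is 280 mm.

The bed frame's nearest face is 280 mm from the stool's +y face.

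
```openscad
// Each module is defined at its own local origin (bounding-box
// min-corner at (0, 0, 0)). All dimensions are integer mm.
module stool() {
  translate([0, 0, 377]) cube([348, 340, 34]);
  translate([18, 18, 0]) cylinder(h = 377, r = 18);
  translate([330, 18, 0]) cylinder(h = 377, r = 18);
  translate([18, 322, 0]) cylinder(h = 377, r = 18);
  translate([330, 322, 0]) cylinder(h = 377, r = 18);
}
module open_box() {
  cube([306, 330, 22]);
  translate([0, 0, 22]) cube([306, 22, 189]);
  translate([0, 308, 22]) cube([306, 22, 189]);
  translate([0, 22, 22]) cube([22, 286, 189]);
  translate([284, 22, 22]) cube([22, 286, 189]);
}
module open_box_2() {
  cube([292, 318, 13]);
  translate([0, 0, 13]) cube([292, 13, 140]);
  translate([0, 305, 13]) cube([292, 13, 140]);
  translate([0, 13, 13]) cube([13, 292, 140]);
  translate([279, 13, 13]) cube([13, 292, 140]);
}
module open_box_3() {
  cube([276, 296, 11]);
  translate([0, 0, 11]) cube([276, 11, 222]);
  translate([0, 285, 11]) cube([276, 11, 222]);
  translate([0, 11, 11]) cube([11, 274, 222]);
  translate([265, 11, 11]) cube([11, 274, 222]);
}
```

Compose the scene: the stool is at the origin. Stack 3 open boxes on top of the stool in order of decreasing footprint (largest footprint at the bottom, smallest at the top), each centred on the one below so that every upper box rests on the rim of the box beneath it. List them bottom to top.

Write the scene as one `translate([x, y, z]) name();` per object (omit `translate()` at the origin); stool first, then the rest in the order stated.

stool();
translate([21, 5, 411]) open_box();
translate([28, 11, 622]) open_box_2();
translate([36, 22, 775]) open_box_3();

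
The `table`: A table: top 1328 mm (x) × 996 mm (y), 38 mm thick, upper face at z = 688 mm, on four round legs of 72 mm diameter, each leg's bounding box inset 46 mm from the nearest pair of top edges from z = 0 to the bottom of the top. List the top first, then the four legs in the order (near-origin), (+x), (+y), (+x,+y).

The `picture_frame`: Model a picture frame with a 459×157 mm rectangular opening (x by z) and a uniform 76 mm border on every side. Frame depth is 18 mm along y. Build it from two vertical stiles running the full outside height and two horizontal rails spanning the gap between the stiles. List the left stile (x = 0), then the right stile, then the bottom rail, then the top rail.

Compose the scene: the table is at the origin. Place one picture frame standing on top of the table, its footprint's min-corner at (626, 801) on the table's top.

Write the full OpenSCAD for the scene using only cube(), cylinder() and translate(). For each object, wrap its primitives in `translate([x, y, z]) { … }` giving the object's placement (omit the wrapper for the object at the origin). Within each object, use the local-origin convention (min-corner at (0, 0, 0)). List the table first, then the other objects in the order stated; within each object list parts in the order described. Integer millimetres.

translate([0, 0, 650]) cube([1328, 996, 38]);
translate([82, 82, 0]) cylinder(h = 650, r = 36);
translate([1246, 82, 0]) cylinder(h = 650, r = 36);
translate([82, 914, 0]) cylinder(h = 650, r = 36);
translate([1246, 914, 0]) cylinder(h = 650, r = 36);
translate([626, 801, 688]) {
  cube([76, 18, 309]);
  translate([535, 0, 0]) cube([76, 18, 309]);
  translate([76, 0, 0]) cube([459, 18, 76]);
  translate([76, 0, 233]) cube([459, 18, 76]);
}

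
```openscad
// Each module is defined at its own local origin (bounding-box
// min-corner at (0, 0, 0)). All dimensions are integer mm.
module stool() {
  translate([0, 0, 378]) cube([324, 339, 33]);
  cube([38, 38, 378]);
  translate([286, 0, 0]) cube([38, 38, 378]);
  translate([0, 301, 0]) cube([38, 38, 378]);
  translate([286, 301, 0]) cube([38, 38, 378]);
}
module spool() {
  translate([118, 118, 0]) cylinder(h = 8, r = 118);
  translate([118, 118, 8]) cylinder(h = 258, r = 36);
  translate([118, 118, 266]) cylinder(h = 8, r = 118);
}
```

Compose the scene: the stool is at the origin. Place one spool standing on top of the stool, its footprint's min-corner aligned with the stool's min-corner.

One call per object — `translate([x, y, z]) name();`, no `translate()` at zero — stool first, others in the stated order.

stool();
translate([0, 0, 411]) spool();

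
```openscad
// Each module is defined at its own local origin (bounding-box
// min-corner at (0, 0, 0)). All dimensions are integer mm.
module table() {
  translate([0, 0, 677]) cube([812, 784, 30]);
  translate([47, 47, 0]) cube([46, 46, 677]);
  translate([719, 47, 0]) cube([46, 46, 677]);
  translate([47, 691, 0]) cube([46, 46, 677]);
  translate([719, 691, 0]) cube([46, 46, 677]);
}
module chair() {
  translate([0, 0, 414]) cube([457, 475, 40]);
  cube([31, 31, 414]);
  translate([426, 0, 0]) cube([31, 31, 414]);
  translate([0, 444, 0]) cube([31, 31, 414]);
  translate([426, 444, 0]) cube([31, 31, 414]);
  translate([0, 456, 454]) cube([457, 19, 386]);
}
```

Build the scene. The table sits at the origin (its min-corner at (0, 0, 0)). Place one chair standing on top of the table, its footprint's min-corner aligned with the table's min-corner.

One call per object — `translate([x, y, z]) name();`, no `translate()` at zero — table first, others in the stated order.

table();
translate([0, 0, 707]) chair();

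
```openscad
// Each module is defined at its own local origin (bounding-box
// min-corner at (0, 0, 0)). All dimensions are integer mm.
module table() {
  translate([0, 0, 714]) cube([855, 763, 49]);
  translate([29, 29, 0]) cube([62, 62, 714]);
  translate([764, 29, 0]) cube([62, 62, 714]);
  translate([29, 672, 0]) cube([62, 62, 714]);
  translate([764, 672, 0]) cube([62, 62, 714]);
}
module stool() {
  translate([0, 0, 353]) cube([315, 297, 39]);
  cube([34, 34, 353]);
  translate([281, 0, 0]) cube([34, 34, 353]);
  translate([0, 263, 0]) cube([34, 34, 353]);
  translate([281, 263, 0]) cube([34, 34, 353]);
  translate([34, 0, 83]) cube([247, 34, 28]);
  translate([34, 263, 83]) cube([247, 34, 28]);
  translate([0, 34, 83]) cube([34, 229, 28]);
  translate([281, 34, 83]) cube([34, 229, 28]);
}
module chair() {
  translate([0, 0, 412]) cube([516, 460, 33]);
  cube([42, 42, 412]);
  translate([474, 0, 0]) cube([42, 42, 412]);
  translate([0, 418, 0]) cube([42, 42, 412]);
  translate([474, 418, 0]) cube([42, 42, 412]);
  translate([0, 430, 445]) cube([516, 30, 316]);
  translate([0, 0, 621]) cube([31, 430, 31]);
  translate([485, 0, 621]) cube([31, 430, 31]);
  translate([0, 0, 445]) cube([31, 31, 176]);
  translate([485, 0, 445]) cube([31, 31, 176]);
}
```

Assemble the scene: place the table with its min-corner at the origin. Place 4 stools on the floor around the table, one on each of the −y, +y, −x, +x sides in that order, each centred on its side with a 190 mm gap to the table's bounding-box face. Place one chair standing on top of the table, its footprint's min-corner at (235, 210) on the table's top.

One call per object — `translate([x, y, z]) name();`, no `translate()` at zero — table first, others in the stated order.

table();
translate([270, -487, 0]) stool();
translate([270, 953, 0]) stool();
translate([-505, 233, 0]) stool();
translate([1045, 233, 0]) stool();
translate([235, 210, 763]) chair();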